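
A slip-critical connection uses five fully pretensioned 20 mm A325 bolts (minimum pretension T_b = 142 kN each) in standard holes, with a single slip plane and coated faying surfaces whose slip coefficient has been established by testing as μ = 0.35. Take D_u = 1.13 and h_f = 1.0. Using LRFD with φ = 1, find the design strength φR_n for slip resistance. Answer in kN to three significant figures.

R_n = μ · D_u · h_f · T_b · n_s · n_b = 0.35 × 1.13 × 1.0 × 142 × 1 × 5 = 280.8 kN.
Design strength φR_n = 1 × 280.8 = 281 kN.

281 kN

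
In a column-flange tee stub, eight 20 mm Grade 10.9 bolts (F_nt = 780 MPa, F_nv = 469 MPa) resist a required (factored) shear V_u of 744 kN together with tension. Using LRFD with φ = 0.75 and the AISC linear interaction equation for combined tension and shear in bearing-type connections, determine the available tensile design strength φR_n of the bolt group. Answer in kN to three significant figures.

674 kN

A_b = π·20²/4 = 314.2 mm²; f_rv = 744 × 1000 / (8 × 314.2) = 296 MPa.
F'_nt = 1.3 F_nt − (F_nt / φF_nv) f_rv = 1.3·780 − (780/(0.75·469))·296 = 357.6 MPa, capped at F_nt → F'_nt = 357.6 MPa.
R_n = F'_nt · A_b · n = 357.6 × 314.2 × 8 / 1000 = 898.7 kN.
Design strength φR_n = 0.75 × 898.7 = 674 kN.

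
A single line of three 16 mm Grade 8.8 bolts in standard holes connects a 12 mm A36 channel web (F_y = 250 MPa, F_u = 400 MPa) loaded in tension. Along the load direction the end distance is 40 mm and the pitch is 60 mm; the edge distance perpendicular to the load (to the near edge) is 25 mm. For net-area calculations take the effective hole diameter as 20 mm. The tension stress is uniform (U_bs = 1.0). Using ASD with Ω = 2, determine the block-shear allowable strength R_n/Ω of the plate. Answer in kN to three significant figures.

180 kN

Shear plane L_v = 40 + 2·60 = 160 mm; A_gv = 160 × 12 = 1920 mm².
A_nv = (160 − 2.5·20) × 12 = 1320 mm².
A_nt = (25 − 0.5·20) × 12 = 180 mm².
0.6 F_u A_nv = 316.8 kN; 0.6 F_y A_gv = 288 kN → shear yielding governs the shear term.
R_n = 288 + 1.0 × 400 × 180 / 1000 = 360 kN.
Allowable strength R_n/Ω = 360 / 2 = 180 kN.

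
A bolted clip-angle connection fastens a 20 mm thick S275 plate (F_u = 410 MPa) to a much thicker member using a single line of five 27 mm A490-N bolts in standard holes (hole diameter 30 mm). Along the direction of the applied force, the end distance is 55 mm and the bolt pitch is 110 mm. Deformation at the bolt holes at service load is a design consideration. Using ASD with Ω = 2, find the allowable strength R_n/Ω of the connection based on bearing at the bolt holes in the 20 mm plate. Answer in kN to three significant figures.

1260 kN

Per bolt r_n = 1.2 l_c t F_u ≤ 2.4 d t F_u; upper limit = 2.4 × 27 × 20 × 410 / 1000 = 531.4 kN.
Edge bolt: l_c = 55 − 30/2 = 40 mm → 1.2 × 40 × 20 × 410 / 1000 = 393.6 → r_n = 393.6 kN.
Interior bolts: l_c = 110 − 30 = 80 mm → 1.2 × 80 × 20 × 410 / 1000 = 787.2 → r_n = 531.4 kN.
R_n = 1 × 393.6 + 4 × 531.4 = 2519 kN.
Allowable strength R_n/Ω = 2519 / 2 = 1260 kN.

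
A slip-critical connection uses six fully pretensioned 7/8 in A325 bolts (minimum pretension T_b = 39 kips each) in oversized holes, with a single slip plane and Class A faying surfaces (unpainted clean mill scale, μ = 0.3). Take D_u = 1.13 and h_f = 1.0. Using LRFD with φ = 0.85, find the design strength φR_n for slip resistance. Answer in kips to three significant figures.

R_n = μ · D_u · h_f · T_b · n_s · n_b = 0.3 × 1.13 × 1.0 × 39 × 1 × 6 = 79.33 kips.
Design strength φR_n = 0.85 × 79.33 = 67.4 kips.

67.4 kips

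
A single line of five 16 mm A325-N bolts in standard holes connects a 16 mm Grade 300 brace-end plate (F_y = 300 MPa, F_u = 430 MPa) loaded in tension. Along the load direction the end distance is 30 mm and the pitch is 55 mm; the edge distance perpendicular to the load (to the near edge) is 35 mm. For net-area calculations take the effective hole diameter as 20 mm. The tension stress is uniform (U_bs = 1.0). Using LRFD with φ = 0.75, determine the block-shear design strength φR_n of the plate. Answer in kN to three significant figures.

Shear plane L_v = 30 + 4·55 = 250 mm; A_gv = 250 × 16 = 4000 mm².
A_nv = (250 − 4.5·20) × 16 = 2560 mm².
A_nt = (35 − 0.5·20) × 16 = 400 mm².
0.6 F_u A_nv = 660.5 kN; 0.6 F_y A_gv = 720 kN → shear rupture governs the shear term.
R_n = 660.5 + 1.0 × 430 × 400 / 1000 = 832.5 kN.
Design strength φR_n = 0.75 × 832.5 = 624 kN.

624 kN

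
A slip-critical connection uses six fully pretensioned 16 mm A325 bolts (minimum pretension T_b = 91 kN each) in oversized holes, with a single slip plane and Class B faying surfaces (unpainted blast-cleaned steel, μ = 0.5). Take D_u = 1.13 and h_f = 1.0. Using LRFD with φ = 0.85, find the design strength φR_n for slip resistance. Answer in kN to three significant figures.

262 kN

R_n = μ · D_u · h_f · T_b · n_s · n_b = 0.5 × 1.13 × 1.0 × 91 × 1 × 6 = 308.5 kN.
Design strength φR_n = 0.85 × 308.5 = 262 kN.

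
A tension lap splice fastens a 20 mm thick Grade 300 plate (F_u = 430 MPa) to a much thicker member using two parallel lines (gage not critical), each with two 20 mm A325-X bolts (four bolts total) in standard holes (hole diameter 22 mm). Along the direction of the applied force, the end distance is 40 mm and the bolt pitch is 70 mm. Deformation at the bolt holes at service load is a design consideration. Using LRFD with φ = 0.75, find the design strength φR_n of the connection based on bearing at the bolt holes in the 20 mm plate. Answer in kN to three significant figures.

Per bolt r_n = 1.2 l_c t F_u ≤ 2.4 d t F_u; upper limit = 2.4 × 20 × 20 × 430 / 1000 = 412.8 kN.
Edge bolt: l_c = 40 − 22/2 = 29 mm → 1.2 × 29 × 20 × 430 / 1000 = 299.3 → r_n = 299.3 kN.
Interior bolts: l_c = 70 − 22 = 48 mm → 1.2 × 48 × 20 × 430 / 1000 = 495.4 → r_n = 412.8 kN.
R_n = 2 × 299.3 + 2 × 412.8 = 1424 kN.
Design strength φR_n = 0.75 × 1424 = 1070 kN.

1070 kN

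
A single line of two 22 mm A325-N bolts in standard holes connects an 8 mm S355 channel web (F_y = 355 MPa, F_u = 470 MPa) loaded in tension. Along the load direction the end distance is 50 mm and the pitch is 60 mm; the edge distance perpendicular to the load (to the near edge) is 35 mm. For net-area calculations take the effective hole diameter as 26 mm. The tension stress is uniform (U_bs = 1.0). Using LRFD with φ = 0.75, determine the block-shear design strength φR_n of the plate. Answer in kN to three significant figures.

Shear plane L_v = 50 + 1·60 = 110 mm; A_gv = 110 × 8 = 880 mm².
A_nv = (110 − 1.5·26) × 8 = 568 mm².
A_nt = (35 − 0.5·26) × 8 = 176 mm².
0.6 F_u A_nv = 160.2 kN; 0.6 F_y A_gv = 187.4 kN → shear rupture governs the shear term.
R_n = 160.2 + 1.0 × 470 × 176 / 1000 = 242.9 kN.
Design strength φR_n = 0.75 × 242.9 = 182 kN.

182 kN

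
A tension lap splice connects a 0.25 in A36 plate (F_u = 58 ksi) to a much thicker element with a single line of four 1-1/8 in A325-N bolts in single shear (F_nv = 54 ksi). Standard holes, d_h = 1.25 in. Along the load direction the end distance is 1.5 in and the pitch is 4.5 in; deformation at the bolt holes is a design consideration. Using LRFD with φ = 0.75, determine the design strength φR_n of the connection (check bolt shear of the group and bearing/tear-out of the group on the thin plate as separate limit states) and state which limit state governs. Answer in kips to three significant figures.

Bolt shear: A_b = π·1.125²/4 = 0.994 in²; R_n = 54 × 0.994 × 4 × 1 = 214.7 kips → 0.75 × 214.7 = 161 kips.
Bearing (1.2 l_c t F_u ≤ 2.4 d t F_u): upper limit = 2.4·1.125·0.25·58 = 39.15 kips.
  Edge l_c = 1.5 − 1.25/2 = 0.875 → r_n = 15.23 kips; interior l_c = 4.5 − 1.25 = 3.25 → r_n = 39.15 kips.
  R_n,bearing = 1·15.23 + 3·39.15 = 132.7 kips → 0.75 × 132.7 = 99.5 kips.
Bearing governs: 99.5 kips.

99.5 kips (bearing governs)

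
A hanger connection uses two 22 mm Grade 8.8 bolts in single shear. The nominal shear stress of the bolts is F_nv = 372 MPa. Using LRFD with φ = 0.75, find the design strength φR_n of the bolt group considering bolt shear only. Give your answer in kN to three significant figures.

212 kN

A_b = π × 22² / 4 = 380.1 mm².
R_n = F_nv · A_b · n · n_s = 372 × 380.1 × 2 × 1 / 1000 = 282.8 kN.
Design strength φR_n = 0.75 × 282.8 = 212 kN.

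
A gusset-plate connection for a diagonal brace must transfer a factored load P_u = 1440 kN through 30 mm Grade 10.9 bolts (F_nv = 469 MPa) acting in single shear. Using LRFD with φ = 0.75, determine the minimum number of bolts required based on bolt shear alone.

A_b = π·30²/4 = 706.9 mm².
Per-bolt design strength φR_n = 0.75 × 469 × 706.9 × 1 / 1000 = 248.6 kN.
n ≥ 1440 / 248.6 = 5.792 → use 6 bolts.

6 bolts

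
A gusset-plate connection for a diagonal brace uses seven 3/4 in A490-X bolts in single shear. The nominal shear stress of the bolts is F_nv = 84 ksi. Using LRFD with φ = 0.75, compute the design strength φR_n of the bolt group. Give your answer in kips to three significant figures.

A_b = π × 0.75² / 4 = 0.4418 in².
R_n = F_nv · A_b · n · n_s = 84 × 0.4418 × 7 × 1 = 259.8 kips.
Design strength φR_n = 0.75 × 259.8 = 195 kips.

195 kips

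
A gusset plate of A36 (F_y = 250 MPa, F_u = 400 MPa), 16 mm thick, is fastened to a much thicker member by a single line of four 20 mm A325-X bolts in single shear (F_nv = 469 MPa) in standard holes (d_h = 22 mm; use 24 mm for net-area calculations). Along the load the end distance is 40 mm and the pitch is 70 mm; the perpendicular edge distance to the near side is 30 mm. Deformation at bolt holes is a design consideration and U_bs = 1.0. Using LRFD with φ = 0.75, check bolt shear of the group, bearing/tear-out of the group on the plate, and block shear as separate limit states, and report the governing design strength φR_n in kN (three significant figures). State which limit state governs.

442 kN (bolt shear governs)

Bolt shear: A_b = π·20²/4 = 314.2 mm²; R_n = 469 × 314.2 × 4 × 1 / 1000 = 589.4 kN → 0.75 × 589.4 = 442 kN.
Bearing: edge l_c = 29, r_n = 222.7 kN; interior l_c = 48, r_n = 307.2 kN; R_n = 222.7 + 3·307.2 = 1144 kN → 858 kN.
Block shear: A_gv = 4000, A_nv = 2656, A_nt = 288 mm²; R_n = min(0.6F_uA_nv, 0.6F_yA_gv) + U_bs·F_u·A_nt = 715.2 kN → 536 kN.
Bolt shear governs: 442 kN.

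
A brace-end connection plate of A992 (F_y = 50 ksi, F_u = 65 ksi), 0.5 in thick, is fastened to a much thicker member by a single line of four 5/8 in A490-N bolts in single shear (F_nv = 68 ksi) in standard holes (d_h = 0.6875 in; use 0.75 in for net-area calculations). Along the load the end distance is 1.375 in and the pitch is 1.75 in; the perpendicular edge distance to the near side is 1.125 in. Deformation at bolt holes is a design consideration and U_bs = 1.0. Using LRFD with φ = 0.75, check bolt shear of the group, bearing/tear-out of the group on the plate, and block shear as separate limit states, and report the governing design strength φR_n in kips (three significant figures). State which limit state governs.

Bolt shear: A_b = π·0.625²/4 = 0.3068 in²; R_n = 68 × 0.3068 × 4 × 1 = 83.45 kips → 0.75 × 83.45 = 62.6 kips.
Bearing: edge l_c = 1.031, r_n = 40.22 kips; interior l_c = 1.062, r_n = 41.44 kips; R_n = 40.22 + 3·41.44 = 164.5 kips → 123 kips.
Block shear: A_gv = 3.312, A_nv = 2, A_nt = 0.375 in²; R_n = min(0.6F_uA_nv, 0.6F_yA_gv) + U_bs·F_u·A_nt = 102.4 kips → 76.8 kips.
Bolt shear governs: 62.6 kips.

62.6 kips (bolt shear governs)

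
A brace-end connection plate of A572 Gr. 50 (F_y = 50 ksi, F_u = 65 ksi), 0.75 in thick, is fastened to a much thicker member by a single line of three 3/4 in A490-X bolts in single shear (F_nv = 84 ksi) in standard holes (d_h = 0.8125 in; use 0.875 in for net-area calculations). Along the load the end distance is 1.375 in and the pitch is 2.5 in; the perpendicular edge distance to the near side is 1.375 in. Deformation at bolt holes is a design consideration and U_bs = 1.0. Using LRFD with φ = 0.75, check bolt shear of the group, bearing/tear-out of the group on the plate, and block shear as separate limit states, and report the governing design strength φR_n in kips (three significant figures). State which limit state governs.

83.5 kips (bolt shear governs)

Bolt shear: A_b = π·0.75²/4 = 0.4418 in²; R_n = 84 × 0.4418 × 3 × 1 = 111.3 kips → 0.75 × 111.3 = 83.5 kips.
Bearing: edge l_c = 0.9688, r_n = 56.67 kips; interior l_c = 1.688, r_n = 87.75 kips; R_n = 56.67 + 2·87.75 = 232.2 kips → 174 kips.
Block shear: A_gv = 4.781, A_nv = 3.141, A_nt = 0.7031 in²; R_n = min(0.6F_uA_nv, 0.6F_yA_gv) + U_bs·F_u·A_nt = 168.2 kips → 126 kips.
Bolt shear governs: 83.5 kips.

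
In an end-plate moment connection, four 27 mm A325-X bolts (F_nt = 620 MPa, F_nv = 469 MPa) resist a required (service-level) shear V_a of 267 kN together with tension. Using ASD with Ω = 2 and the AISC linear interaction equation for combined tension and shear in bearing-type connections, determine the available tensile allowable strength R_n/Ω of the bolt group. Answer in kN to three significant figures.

570 kN

A_b = π·27²/4 = 572.6 mm²; f_rv = 267 × 1000 / (4 × 572.6) = 116.6 MPa.
F'_nt = 1.3 F_nt − (Ω F_nt / F_nv) f_rv = 1.3·620 − (2·620/469)·116.6 = 497.8 MPa, capped at F_nt → F'_nt = 497.8 MPa.
R_n = F'_nt · A_b · n = 497.8 × 572.6 × 4 / 1000 = 1140 kN.
Allowable strength R_n/Ω = 1140 / 2 = 570 kN.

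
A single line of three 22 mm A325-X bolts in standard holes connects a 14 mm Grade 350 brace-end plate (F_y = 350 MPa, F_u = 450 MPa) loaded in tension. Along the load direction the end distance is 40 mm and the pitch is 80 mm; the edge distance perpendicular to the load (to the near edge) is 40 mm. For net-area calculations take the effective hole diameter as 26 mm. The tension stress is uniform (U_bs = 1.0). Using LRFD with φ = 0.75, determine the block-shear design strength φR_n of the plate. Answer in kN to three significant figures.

510 kN

Shear plane L_v = 40 + 2·80 = 200 mm; A_gv = 200 × 14 = 2800 mm².
A_nv = (200 − 2.5·26) × 14 = 1890 mm².
A_nt = (40 − 0.5·26) × 14 = 378 mm².
0.6 F_u A_nv = 510.3 kN; 0.6 F_y A_gv = 588 kN → shear rupture governs the shear term.
R_n = 510.3 + 1.0 × 450 × 378 / 1000 = 680.4 kN.
Design strength φR_n = 0.75 × 680.4 = 510 kN.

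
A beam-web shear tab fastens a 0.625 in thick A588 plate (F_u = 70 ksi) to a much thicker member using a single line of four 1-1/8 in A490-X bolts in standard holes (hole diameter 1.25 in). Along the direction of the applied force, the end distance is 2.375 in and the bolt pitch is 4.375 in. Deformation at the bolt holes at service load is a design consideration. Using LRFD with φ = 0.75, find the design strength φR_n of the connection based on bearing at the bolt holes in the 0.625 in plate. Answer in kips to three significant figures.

335 kips

Per bolt r_n = 1.2 l_c t F_u ≤ 2.4 d t F_u; upper limit = 2.4 × 1.125 × 0.625 × 70 = 118.1 kips.
Edge bolt: l_c = 2.375 − 1.25/2 = 1.75 in → 1.2 × 1.75 × 0.625 × 70 = 91.88 → r_n = 91.88 kips.
Interior bolts: l_c = 4.375 − 1.25 = 3.125 in → 1.2 × 3.125 × 0.625 × 70 = 164.1 → r_n = 118.1 kips.
R_n = 1 × 91.88 + 3 × 118.1 = 446.2 kips.
Design strength φR_n = 0.75 × 446.2 = 335 kips.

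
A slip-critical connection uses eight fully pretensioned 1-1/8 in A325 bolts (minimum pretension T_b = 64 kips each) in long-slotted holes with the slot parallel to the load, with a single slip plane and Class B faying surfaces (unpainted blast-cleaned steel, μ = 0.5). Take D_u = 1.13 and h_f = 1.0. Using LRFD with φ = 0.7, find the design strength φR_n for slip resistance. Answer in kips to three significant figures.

R_n = μ · D_u · h_f · T_b · n_s · n_b = 0.5 × 1.13 × 1.0 × 64 × 1 × 8 = 289.3 kips.
Design strength φR_n = 0.7 × 289.3 = 202 kips.

202 kips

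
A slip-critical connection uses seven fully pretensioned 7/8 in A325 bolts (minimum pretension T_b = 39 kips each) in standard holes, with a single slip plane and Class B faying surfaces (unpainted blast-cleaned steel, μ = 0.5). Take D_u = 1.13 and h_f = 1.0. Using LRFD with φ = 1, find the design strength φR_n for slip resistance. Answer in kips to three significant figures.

154 kips

R_n = μ · D_u · h_f · T_b · n_s · n_b = 0.5 × 1.13 × 1.0 × 39 × 1 × 7 = 154.2 kips.
Design strength φR_n = 1 × 154.2 = 154 kips.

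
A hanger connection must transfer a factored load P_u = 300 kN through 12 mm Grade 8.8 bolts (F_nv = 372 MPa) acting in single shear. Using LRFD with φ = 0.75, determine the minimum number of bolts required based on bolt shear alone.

10 bolts

A_b = π·12²/4 = 113.1 mm².
Per-bolt design strength φR_n = 0.75 × 372 × 113.1 × 1 / 1000 = 31.55 kN.
n ≥ 300 / 31.55 = 9.507 → use 10 bolts.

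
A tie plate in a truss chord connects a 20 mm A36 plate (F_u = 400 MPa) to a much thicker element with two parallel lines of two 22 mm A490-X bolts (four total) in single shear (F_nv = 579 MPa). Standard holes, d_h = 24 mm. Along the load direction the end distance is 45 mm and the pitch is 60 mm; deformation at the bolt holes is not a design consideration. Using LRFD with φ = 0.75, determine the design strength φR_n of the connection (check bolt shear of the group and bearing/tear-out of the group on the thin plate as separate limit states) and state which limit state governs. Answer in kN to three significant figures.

Bolt shear: A_b = π·22²/4 = 380.1 mm²; R_n = 579 × 380.1 × 4 × 1 / 1000 = 880.4 kN → 0.75 × 880.4 = 660 kN.
Bearing (1.5 l_c t F_u ≤ 3.0 d t F_u): upper limit = 3.0·22·20·400 / 1000 = 528 kN.
  Edge l_c = 45 − 24/2 = 33 → r_n = 396 kN; interior l_c = 60 − 24 = 36 → r_n = 432 kN.
  R_n,bearing = 2·396 + 2·432 = 1656 kN → 0.75 × 1656 = 1240 kN.
Bolt shear governs: 660 kN.

660 kN (bolt shear governs)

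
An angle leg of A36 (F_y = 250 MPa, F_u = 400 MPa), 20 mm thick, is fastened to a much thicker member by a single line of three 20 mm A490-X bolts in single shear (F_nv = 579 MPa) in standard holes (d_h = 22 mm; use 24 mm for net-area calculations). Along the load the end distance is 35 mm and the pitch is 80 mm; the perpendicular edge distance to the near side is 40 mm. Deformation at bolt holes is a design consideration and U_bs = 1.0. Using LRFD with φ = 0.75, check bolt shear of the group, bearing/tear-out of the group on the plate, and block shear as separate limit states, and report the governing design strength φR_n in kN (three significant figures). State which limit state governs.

Bolt shear: A_b = π·20²/4 = 314.2 mm²; R_n = 579 × 314.2 × 3 × 1 / 1000 = 545.7 kN → 0.75 × 545.7 = 409 kN.
Bearing: edge l_c = 24, r_n = 230.4 kN; interior l_c = 58, r_n = 384 kN; R_n = 230.4 + 2·384 = 998.4 kN → 749 kN.
Block shear: A_gv = 3900, A_nv = 2700, A_nt = 560 mm²; R_n = min(0.6F_uA_nv, 0.6F_yA_gv) + U_bs·F_u·A_nt = 809 kN → 607 kN.
Bolt shear governs: 409 kN.

409 kN (bolt shear governs)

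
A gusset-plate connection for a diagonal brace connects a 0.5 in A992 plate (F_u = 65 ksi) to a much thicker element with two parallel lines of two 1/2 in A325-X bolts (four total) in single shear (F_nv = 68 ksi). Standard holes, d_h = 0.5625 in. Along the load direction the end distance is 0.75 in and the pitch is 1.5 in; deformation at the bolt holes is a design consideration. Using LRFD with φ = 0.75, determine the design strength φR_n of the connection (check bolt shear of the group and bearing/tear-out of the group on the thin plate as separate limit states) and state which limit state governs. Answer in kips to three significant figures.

40.1 kips (bolt shear governs)

Bolt shear: A_b = π·0.5²/4 = 0.1963 in²; R_n = 68 × 0.1963 × 4 × 1 = 53.41 kips → 0.75 × 53.41 = 40.1 kips.
Bearing (1.2 l_c t F_u ≤ 2.4 d t F_u): upper limit = 2.4·0.5·0.5·65 = 39 kips.
  Edge l_c = 0.75 − 0.5625/2 = 0.4688 → r_n = 18.28 kips; interior l_c = 1.5 − 0.5625 = 0.9375 → r_n = 36.56 kips.
  R_n,bearing = 2·18.28 + 2·36.56 = 109.7 kips → 0.75 × 109.7 = 82.3 kips.
Bolt shear governs: 40.1 kips.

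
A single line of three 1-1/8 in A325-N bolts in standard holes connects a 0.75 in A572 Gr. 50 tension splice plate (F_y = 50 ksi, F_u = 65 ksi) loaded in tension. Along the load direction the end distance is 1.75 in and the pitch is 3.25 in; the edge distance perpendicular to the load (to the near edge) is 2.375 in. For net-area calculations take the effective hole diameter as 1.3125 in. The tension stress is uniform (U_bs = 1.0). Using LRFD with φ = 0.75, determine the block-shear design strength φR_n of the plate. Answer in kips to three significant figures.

172 kips

Shear plane L_v = 1.75 + 2·3.25 = 8.25 in; A_gv = 8.25 × 0.75 = 6.188 in².
A_nv = (8.25 − 2.5·1.3125) × 0.75 = 3.727 in².
A_nt = (2.375 − 0.5·1.3125) × 0.75 = 1.289 in².
0.6 F_u A_nv = 145.3 kips; 0.6 F_y A_gv = 185.6 kips → shear rupture governs the shear term.
R_n = 145.3 + 1.0 × 65 × 1.289 = 229.1 kips.
Design strength φR_n = 0.75 × 229.1 = 172 kips.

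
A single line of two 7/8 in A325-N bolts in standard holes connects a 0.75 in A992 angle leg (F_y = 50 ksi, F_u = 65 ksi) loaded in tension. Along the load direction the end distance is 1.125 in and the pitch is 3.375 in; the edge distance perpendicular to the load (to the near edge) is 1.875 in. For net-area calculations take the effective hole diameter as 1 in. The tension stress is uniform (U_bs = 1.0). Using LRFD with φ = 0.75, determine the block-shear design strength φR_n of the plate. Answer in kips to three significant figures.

Shear plane L_v = 1.125 + 1·3.375 = 4.5 in; A_gv = 4.5 × 0.75 = 3.375 in².
A_nv = (4.5 − 1.5·1) × 0.75 = 2.25 in².
A_nt = (1.875 − 0.5·1) × 0.75 = 1.031 in².
0.6 F_u A_nv = 87.75 kips; 0.6 F_y A_gv = 101.2 kips → shear rupture governs the shear term.
R_n = 87.75 + 1.0 × 65 × 1.031 = 154.8 kips.
Design strength φR_n = 0.75 × 154.8 = 116 kips.

116 kips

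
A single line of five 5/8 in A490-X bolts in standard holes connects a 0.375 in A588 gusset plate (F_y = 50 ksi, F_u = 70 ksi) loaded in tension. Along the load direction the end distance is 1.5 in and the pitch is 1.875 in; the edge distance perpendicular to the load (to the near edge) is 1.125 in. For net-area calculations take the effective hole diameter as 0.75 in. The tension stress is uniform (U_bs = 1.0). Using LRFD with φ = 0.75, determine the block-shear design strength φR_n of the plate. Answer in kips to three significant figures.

Shear plane L_v = 1.5 + 4·1.875 = 9 in; A_gv = 9 × 0.375 = 3.375 in².
A_nv = (9 − 4.5·0.75) × 0.375 = 2.109 in².
A_nt = (1.125 − 0.5·0.75) × 0.375 = 0.2812 in².
0.6 F_u A_nv = 88.59 kips; 0.6 F_y A_gv = 101.2 kips → shear rupture governs the shear term.
R_n = 88.59 + 1.0 × 70 × 0.2812 = 108.3 kips.
Design strength φR_n = 0.75 × 108.3 = 81.2 kips.

81.2 kips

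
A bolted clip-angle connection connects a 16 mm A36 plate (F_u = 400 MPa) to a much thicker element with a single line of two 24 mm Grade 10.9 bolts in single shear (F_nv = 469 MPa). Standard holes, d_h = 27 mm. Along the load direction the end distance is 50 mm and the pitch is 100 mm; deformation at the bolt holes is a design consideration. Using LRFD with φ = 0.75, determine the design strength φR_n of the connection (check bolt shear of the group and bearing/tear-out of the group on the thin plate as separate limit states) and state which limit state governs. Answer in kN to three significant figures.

318 kN (bolt shear governs)

Bolt shear: A_b = π·24²/4 = 452.4 mm²; R_n = 469 × 452.4 × 2 × 1 / 1000 = 424.3 kN → 0.75 × 424.3 = 318 kN.
Bearing (1.2 l_c t F_u ≤ 2.4 d t F_u): upper limit = 2.4·24·16·400 / 1000 = 368.6 kN.
  Edge l_c = 50 − 27/2 = 36.5 → r_n = 280.3 kN; interior l_c = 100 − 27 = 73 → r_n = 368.6 kN.
  R_n,bearing = 1·280.3 + 1·368.6 = 649 kN → 0.75 × 649 = 487 kN.
Bolt shear governs: 318 kN.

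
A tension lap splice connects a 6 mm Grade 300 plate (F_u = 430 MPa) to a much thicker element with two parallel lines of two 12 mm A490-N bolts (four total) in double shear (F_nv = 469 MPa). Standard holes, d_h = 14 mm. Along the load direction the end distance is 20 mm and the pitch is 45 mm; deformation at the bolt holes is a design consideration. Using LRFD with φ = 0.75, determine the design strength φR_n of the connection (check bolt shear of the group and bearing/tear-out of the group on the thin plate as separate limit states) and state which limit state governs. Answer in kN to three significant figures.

Bolt shear: A_b = π·12²/4 = 113.1 mm²; R_n = 469 × 113.1 × 4 × 2 / 1000 = 424.3 kN → 0.75 × 424.3 = 318 kN.
Bearing (1.2 l_c t F_u ≤ 2.4 d t F_u): upper limit = 2.4·12·6·430 / 1000 = 74.3 kN.
  Edge l_c = 20 − 14/2 = 13 → r_n = 40.25 kN; interior l_c = 45 − 14 = 31 → r_n = 74.3 kN.
  R_n,bearing = 2·40.25 + 2·74.3 = 229.1 kN → 0.75 × 229.1 = 172 kN.
Bearing governs: 172 kN.

172 kN (bearing governs)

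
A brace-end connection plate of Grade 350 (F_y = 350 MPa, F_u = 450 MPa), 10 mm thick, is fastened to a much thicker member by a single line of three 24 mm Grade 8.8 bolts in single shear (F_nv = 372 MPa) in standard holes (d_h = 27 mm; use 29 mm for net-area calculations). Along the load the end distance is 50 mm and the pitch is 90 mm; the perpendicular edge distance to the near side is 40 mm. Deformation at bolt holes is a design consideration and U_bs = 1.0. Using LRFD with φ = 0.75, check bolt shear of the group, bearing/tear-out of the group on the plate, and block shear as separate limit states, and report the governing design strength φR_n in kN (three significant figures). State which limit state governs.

Bolt shear: A_b = π·24²/4 = 452.4 mm²; R_n = 372 × 452.4 × 3 × 1 / 1000 = 504.9 kN → 0.75 × 504.9 = 379 kN.
Bearing: edge l_c = 36.5, r_n = 197.1 kN; interior l_c = 63, r_n = 259.2 kN; R_n = 197.1 + 2·259.2 = 715.5 kN → 537 kN.
Block shear: A_gv = 2300, A_nv = 1575, A_nt = 255 mm²; R_n = min(0.6F_uA_nv, 0.6F_yA_gv) + U_bs·F_u·A_nt = 540 kN → 405 kN.
Bolt shear governs: 379 kN.

379 kN (bolt shear governs)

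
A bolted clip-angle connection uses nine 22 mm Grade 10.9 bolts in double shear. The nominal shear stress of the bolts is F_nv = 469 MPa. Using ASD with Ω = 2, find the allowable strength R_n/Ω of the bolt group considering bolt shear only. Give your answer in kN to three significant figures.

1600 kN

A_b = π × 22² / 4 = 380.1 mm².
R_n = F_nv · A_b · n · n_s = 469 × 380.1 × 9 × 2 / 1000 = 3209 kN.
Allowable strength R_n/Ω = 3209 / 2 = 1600 kN.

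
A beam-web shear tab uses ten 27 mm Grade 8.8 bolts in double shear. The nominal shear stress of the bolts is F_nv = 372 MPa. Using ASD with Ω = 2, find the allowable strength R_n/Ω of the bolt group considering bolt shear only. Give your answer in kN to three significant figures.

2130 kN

A_b = π × 27² / 4 = 572.6 mm².
R_n = F_nv · A_b · n · n_s = 372 × 572.6 × 10 × 2 / 1000 = 4260 kN.
Allowable strength R_n/Ω = 4260 / 2 = 2130 kN.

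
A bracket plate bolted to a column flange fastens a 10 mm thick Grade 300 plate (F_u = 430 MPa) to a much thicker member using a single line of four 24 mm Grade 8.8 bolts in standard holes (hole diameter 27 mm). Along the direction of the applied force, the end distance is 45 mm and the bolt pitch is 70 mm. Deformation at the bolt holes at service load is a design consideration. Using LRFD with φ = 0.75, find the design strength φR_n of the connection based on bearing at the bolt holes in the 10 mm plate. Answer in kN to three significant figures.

621 kN

Per bolt r_n = 1.2 l_c t F_u ≤ 2.4 d t F_u; upper limit = 2.4 × 24 × 10 × 430 / 1000 = 247.7 kN.
Edge bolt: l_c = 45 − 27/2 = 31.5 mm → 1.2 × 31.5 × 10 × 430 / 1000 = 162.5 → r_n = 162.5 kN.
Interior bolts: l_c = 70 − 27 = 43 mm → 1.2 × 43 × 10 × 430 / 1000 = 221.9 → r_n = 221.9 kN.
R_n = 1 × 162.5 + 3 × 221.9 = 828.2 kN.
Design strength φR_n = 0.75 × 828.2 = 621 kN.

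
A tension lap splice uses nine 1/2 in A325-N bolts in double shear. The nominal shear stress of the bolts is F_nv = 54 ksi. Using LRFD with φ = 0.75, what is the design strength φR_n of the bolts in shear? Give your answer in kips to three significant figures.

143 kips

A_b = π × 0.5² / 4 = 0.1963 in².
R_n = F_nv · A_b · n · n_s = 54 × 0.1963 × 9 × 2 = 190.9 kips.
Design strength φR_n = 0.75 × 190.9 = 143 kips.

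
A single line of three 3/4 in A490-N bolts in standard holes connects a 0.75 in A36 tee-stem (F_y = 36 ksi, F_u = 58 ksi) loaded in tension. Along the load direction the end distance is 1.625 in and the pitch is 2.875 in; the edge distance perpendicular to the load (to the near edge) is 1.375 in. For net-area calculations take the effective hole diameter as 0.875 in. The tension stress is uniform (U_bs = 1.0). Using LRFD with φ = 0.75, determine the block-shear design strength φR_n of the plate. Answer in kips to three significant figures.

120 kips

Shear plane L_v = 1.625 + 2·2.875 = 7.375 in; A_gv = 7.375 × 0.75 = 5.531 in².
A_nv = (7.375 − 2.5·0.875) × 0.75 = 3.891 in².
A_nt = (1.375 − 0.5·0.875) × 0.75 = 0.7031 in².
0.6 F_u A_nv = 135.4 kips; 0.6 F_y A_gv = 119.5 kips → shear yielding governs the shear term.
R_n = 119.5 + 1.0 × 58 × 0.7031 = 160.3 kips.
Design strength φR_n = 0.75 × 160.3 = 120 kips.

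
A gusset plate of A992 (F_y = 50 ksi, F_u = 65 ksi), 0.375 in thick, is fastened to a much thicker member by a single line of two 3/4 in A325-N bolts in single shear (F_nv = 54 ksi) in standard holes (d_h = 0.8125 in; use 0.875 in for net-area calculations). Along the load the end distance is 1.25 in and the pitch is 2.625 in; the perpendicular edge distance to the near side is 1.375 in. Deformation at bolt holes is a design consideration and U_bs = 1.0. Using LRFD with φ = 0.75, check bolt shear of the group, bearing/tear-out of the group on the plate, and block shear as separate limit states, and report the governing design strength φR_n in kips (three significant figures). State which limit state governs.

Bolt shear: A_b = π·0.75²/4 = 0.4418 in²; R_n = 54 × 0.4418 × 2 × 1 = 47.71 kips → 0.75 × 47.71 = 35.8 kips.
Bearing: edge l_c = 0.8438, r_n = 24.68 kips; interior l_c = 1.812, r_n = 43.87 kips; R_n = 24.68 + 1·43.87 = 68.55 kips → 51.4 kips.
Block shear: A_gv = 1.453, A_nv = 0.9609, A_nt = 0.3516 in²; R_n = min(0.6F_uA_nv, 0.6F_yA_gv) + U_bs·F_u·A_nt = 60.33 kips → 45.2 kips.
Bolt shear governs: 35.8 kips.

35.8 kips (bolt shear governs)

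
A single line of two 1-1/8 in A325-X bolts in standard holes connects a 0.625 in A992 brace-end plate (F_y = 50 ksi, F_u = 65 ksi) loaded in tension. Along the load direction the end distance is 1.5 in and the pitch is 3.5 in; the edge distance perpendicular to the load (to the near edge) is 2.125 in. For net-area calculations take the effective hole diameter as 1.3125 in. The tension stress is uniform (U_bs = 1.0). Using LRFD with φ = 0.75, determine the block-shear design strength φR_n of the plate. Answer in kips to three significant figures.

Shear plane L_v = 1.5 + 1·3.5 = 5 in; A_gv = 5 × 0.625 = 3.125 in².
A_nv = (5 − 1.5·1.3125) × 0.625 = 1.895 in².
A_nt = (2.125 − 0.5·1.3125) × 0.625 = 0.918 in².
0.6 F_u A_nv = 73.89 kips; 0.6 F_y A_gv = 93.75 kips → shear rupture governs the shear term.
R_n = 73.89 + 1.0 × 65 × 0.918 = 133.6 kips.
Design strength φR_n = 0.75 × 133.6 = 100 kips.

100 kips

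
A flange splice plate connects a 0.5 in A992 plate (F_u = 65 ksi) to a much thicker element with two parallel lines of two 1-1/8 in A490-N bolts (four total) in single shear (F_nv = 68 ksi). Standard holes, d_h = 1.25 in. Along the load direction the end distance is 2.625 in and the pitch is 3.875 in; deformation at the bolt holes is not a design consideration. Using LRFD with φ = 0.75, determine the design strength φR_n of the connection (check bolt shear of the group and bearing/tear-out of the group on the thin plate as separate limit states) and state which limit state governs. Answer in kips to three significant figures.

Bolt shear: A_b = π·1.125²/4 = 0.994 in²; R_n = 68 × 0.994 × 4 × 1 = 270.4 kips → 0.75 × 270.4 = 203 kips.
Bearing (1.5 l_c t F_u ≤ 3.0 d t F_u): upper limit = 3.0·1.125·0.5·65 = 109.7 kips.
  Edge l_c = 2.625 − 1.25/2 = 2 → r_n = 97.5 kips; interior l_c = 3.875 − 1.25 = 2.625 → r_n = 109.7 kips.
  R_n,bearing = 2·97.5 + 2·109.7 = 414.4 kips → 0.75 × 414.4 = 311 kips.
Bolt shear governs: 203 kips.

203 kips (bolt shear governs)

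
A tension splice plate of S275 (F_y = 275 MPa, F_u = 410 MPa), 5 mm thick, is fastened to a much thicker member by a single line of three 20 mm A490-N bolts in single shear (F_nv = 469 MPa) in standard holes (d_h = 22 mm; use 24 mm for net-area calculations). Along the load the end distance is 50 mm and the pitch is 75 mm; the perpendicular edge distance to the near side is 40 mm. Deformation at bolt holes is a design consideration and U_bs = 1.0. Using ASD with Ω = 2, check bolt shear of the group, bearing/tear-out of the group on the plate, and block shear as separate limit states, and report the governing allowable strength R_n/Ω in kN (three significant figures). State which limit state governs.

111 kN (block shear governs)

Bolt shear: A_b = π·20²/4 = 314.2 mm²; R_n = 469 × 314.2 × 3 × 1 / 1000 = 442 kN → 442 / 2 = 221 kN.
Bearing: edge l_c = 39, r_n = 95.94 kN; interior l_c = 53, r_n = 98.4 kN; R_n = 95.94 + 2·98.4 = 292.7 kN → 146 kN.
Block shear: A_gv = 1000, A_nv = 700, A_nt = 140 mm²; R_n = min(0.6F_uA_nv, 0.6F_yA_gv) + U_bs·F_u·A_nt = 222.4 kN → 111 kN.
Block shear governs: 111 kN.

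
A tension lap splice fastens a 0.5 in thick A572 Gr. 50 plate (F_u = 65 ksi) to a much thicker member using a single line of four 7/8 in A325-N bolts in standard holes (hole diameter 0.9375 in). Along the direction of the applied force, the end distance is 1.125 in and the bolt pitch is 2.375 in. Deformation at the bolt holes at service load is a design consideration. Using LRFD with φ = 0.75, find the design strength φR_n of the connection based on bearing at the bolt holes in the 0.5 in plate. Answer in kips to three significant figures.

145 kips

Per bolt r_n = 1.2 l_c t F_u ≤ 2.4 d t F_u; upper limit = 2.4 × 0.875 × 0.5 × 65 = 68.25 kips.
Edge bolt: l_c = 1.125 − 0.9375/2 = 0.6562 in → 1.2 × 0.6562 × 0.5 × 65 = 25.59 → r_n = 25.59 kips.
Interior bolts: l_c = 2.375 − 0.9375 = 1.438 in → 1.2 × 1.438 × 0.5 × 65 = 56.06 → r_n = 56.06 kips.
R_n = 1 × 25.59 + 3 × 56.06 = 193.8 kips.
Design strength φR_n = 0.75 × 193.8 = 145 kips.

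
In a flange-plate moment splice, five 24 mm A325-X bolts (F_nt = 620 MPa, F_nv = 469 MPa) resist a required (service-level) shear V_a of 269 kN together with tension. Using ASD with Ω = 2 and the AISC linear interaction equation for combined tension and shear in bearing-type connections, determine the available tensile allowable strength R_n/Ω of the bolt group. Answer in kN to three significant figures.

556 kN

A_b = π·24²/4 = 452.4 mm²; f_rv = 269 × 1000 / (5 × 452.4) = 118.9 MPa.
F'_nt = 1.3 F_nt − (Ω F_nt / F_nv) f_rv = 1.3·620 − (2·620/469)·118.9 = 491.6 MPa, capped at F_nt → F'_nt = 491.6 MPa.
R_n = F'_nt · A_b · n = 491.6 × 452.4 × 5 / 1000 = 1112 kN.
Allowable strength R_n/Ω = 1112 / 2 = 556 kN.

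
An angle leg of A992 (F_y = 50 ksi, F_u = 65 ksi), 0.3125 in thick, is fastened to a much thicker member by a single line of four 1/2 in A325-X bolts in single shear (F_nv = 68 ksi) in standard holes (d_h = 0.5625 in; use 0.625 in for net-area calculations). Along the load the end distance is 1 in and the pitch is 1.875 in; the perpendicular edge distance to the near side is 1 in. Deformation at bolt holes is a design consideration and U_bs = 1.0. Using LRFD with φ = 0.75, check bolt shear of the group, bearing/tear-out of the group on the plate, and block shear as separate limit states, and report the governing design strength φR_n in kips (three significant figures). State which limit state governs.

40.1 kips (bolt shear governs)

Bolt shear: A_b = π·0.5²/4 = 0.1963 in²; R_n = 68 × 0.1963 × 4 × 1 = 53.41 kips → 0.75 × 53.41 = 40.1 kips.
Bearing: edge l_c = 0.7188, r_n = 17.52 kips; interior l_c = 1.312, r_n = 24.38 kips; R_n = 17.52 + 3·24.38 = 90.64 kips → 68 kips.
Block shear: A_gv = 2.07, A_nv = 1.387, A_nt = 0.2148 in²; R_n = min(0.6F_uA_nv, 0.6F_yA_gv) + U_bs·F_u·A_nt = 68.05 kips → 51 kips.
Bolt shear governs: 40.1 kips.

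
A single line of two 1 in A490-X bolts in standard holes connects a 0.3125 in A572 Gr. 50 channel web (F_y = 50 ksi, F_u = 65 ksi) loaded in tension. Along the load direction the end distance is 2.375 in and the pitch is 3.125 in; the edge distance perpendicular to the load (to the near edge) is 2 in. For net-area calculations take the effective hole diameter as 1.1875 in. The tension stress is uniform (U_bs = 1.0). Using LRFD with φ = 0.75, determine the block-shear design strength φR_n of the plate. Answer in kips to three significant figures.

Shear plane L_v = 2.375 + 1·3.125 = 5.5 in; A_gv = 5.5 × 0.3125 = 1.719 in².
A_nv = (5.5 − 1.5·1.1875) × 0.3125 = 1.162 in².
A_nt = (2 − 0.5·1.1875) × 0.3125 = 0.4395 in².
0.6 F_u A_nv = 45.32 kips; 0.6 F_y A_gv = 51.56 kips → shear rupture governs the shear term.
R_n = 45.32 + 1.0 × 65 × 0.4395 = 73.89 kips.
Design strength φR_n = 0.75 × 73.89 = 55.4 kips.

55.4 kips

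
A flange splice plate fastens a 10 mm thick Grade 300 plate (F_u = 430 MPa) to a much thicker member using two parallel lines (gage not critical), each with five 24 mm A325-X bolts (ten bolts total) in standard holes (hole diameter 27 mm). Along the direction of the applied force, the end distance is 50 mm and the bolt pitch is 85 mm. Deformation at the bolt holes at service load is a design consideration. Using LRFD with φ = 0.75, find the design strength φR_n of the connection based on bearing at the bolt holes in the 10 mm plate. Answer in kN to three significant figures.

Per bolt r_n = 1.2 l_c t F_u ≤ 2.4 d t F_u; upper limit = 2.4 × 24 × 10 × 430 / 1000 = 247.7 kN.
Edge bolt: l_c = 50 − 27/2 = 36.5 mm → 1.2 × 36.5 × 10 × 430 / 1000 = 188.3 → r_n = 188.3 kN.
Interior bolts: l_c = 85 − 27 = 58 mm → 1.2 × 58 × 10 × 430 / 1000 = 299.3 → r_n = 247.7 kN.
R_n = 2 × 188.3 + 8 × 247.7 = 2358 kN.
Design strength φR_n = 0.75 × 2358 = 1770 kN.

1770 kN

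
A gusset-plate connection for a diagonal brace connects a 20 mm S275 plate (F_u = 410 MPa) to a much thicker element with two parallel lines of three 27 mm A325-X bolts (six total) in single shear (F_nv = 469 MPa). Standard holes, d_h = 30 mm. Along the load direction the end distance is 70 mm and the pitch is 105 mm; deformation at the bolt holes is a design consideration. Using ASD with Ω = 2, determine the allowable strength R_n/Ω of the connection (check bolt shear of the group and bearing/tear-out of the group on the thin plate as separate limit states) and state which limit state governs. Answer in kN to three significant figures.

Bolt shear: A_b = π·27²/4 = 572.6 mm²; R_n = 469 × 572.6 × 6 × 1 / 1000 = 1611 kN → 1611 / 2 = 806 kN.
Bearing (1.2 l_c t F_u ≤ 2.4 d t F_u): upper limit = 2.4·27·20·410 / 1000 = 531.4 kN.
  Edge l_c = 70 − 30/2 = 55 → r_n = 531.4 kN; interior l_c = 105 − 30 = 75 → r_n = 531.4 kN.
  R_n,bearing = 2·531.4 + 4·531.4 = 3188 kN → 3188 / 2 = 1590 kN.
Bolt shear governs: 806 kN.

806 kN (bolt shear governs)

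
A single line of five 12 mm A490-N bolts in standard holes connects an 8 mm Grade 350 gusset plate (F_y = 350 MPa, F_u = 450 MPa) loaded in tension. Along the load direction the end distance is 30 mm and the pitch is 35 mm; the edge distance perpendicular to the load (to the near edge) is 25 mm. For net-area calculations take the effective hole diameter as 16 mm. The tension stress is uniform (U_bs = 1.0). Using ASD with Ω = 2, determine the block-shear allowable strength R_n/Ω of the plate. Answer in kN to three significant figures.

Shear plane L_v = 30 + 4·35 = 170 mm; A_gv = 170 × 8 = 1360 mm².
A_nv = (170 − 4.5·16) × 8 = 784 mm².
A_nt = (25 − 0.5·16) × 8 = 136 mm².
0.6 F_u A_nv = 211.7 kN; 0.6 F_y A_gv = 285.6 kN → shear rupture governs the shear term.
R_n = 211.7 + 1.0 × 450 × 136 / 1000 = 272.9 kN.
Allowable strength R_n/Ω = 272.9 / 2 = 136 kN.

136 kN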